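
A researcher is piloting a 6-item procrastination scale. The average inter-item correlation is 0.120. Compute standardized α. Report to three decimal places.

Standardized α = k·r̄ / (1 + (k−1)·r̄) = 6 × 0.120 / (1 + 5 × 0.120)
  = 0.7200 / 1.6000 = 0.450

standardized α = 0.450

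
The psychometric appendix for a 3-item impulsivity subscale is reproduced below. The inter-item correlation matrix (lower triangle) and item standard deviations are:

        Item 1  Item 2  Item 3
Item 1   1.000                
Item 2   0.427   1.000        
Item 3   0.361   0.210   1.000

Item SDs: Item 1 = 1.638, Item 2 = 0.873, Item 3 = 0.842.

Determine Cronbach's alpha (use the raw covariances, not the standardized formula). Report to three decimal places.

Σσ²ᵢ = 1.638² + 0.873² + 0.842² = 4.1541
Covariances σ_ij = r_ij · s_i · s_j:
  σ(Item 1,Item 2) = 0.427 × 1.638 × 0.873 = 0.6106
  σ(Item 1,Item 3) = 0.361 × 1.638 × 0.842 = 0.4979
  σ(Item 2,Item 3) = 0.210 × 0.873 × 0.842 = 0.1544
σ²_T = Σσ²ᵢ + 2·Σσ_ij = 4.1541 + 2 × 1.2629 = 6.6799
α = (3/2)·(1 − 4.1541/6.6799) = 0.567

Cronbach's alpha = 0.567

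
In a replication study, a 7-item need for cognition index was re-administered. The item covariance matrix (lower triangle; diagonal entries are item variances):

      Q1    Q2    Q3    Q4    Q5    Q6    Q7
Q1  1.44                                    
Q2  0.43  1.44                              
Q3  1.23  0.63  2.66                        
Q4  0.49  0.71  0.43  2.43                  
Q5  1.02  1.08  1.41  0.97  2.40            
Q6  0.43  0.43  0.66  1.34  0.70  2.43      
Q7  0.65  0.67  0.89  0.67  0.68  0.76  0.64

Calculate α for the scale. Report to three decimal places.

α = 0.826

sum of item variances = 1.44 + 1.44 + 2.66 + 2.43 + 2.40 + 2.43 + 0.64 = 13.44
Sum of the distinct covariances = 16.28
Var(T) = 13.44 + 2 × 16.28 = 46.00
α = (k/(k−1))·(1 − sum of item variances/Var(T)) = (7/6)·(1 − 13.44/46.00) = 0.826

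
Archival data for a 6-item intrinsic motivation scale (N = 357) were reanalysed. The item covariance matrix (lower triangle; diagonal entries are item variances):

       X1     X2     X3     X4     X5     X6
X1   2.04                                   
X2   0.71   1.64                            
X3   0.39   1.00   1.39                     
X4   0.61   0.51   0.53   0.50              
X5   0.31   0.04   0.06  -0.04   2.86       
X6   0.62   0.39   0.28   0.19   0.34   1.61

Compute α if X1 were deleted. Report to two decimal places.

α = 0.57

Remaining items: X2, X3, X4, X5, X6 (k = 5).
Σσᵢ² = 1.64 + 1.39 + 0.50 + 2.86 + 1.61 = 8.00
total variance = 8.00 + 2 × 3.30 = 14.60
α (item deleted) = (5/4)·(1 − 8.00/14.60) = 0.57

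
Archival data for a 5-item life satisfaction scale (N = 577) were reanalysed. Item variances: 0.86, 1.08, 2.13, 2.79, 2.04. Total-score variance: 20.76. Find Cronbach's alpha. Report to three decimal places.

α = 0.714

sum of item variances = 0.86 + 1.08 + 2.13 + 2.79 + 2.04 = 8.90
α = (k/(k−1))·(1 − sum of item variances/σ²_total) = (5/4)·(1 − 8.90/20.76) = 0.714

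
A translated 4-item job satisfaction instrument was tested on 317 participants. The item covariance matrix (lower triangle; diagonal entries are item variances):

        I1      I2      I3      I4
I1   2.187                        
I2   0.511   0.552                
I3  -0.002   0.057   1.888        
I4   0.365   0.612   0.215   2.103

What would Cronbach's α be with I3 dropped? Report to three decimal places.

Remaining items: I1, I2, I4 (k = 3).
ΣVar(i) = 2.187 + 0.552 + 2.103 = 4.842
total variance = 4.842 + 2 × 1.488 = 7.818
α (item deleted) = (3/2)·(1 − 4.842/7.818) = 0.571

Cronbach's α = 0.571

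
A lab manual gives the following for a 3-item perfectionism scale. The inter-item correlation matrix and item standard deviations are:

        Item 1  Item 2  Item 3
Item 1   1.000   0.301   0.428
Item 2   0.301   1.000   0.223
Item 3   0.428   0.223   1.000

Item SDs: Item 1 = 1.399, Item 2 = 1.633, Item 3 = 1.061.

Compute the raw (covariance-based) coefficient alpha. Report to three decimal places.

Σσ²ᵢ = 1.399² + 1.633² + 1.061² = 5.7496
Covariances σ_ij = r_ij · s_i · s_j:
  σ(Item 1,Item 2) = 0.301 × 1.399 × 1.633 = 0.6877
  σ(Item 1,Item 3) = 0.428 × 1.399 × 1.061 = 0.6353
  σ(Item 2,Item 3) = 0.223 × 1.633 × 1.061 = 0.3864
σ²_T = Σσ²ᵢ + 2·Σσ_ij = 5.7496 + 2 × 1.7094 = 9.1684
α = (3/2)·(1 − 5.7496/9.1684) = 0.559

α = 0.559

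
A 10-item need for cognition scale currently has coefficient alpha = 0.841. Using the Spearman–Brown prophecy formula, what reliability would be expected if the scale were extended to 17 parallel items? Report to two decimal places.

Length factor m = 17/10 = 1.7000
α' = m·α / (1 + (m−1)·α)
   = 17/10 × 0.841 / (1 + (17/10 − 1) × 0.841)
   = 1.4297 / 1.5887 = 0.90

predicted reliability = 0.90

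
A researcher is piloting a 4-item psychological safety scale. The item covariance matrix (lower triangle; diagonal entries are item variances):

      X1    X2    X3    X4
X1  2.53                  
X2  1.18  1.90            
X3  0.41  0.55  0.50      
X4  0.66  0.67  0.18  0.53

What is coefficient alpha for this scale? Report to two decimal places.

coefficient alpha = 0.76

Σσᵢ² = 2.53 + 1.90 + 0.50 + 0.53 = 5.46
Sum of off-diagonal covariances = 3.65
σ²_total = 5.46 + 2 × 3.65 = 12.76
α = (k/(k−1))·(1 − Σσᵢ²/σ²_total) = (4/3)·(1 − 5.46/12.76) = 0.76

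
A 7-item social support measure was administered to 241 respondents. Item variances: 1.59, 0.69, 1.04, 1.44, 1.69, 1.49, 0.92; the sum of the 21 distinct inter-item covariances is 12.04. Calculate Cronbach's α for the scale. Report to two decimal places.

sum of item variances = 1.59 + 0.69 + 1.04 + 1.44 + 1.69 + 1.49 + 0.92 = 8.86
Sum of distinct covariances = 12.04
total variance = sum of item variances + 2·Σcov = 8.86 + 2 × 12.04 = 32.94
α = (7/6)·(1 − 8.86/32.94) = 0.85

Cronbach's α = 0.85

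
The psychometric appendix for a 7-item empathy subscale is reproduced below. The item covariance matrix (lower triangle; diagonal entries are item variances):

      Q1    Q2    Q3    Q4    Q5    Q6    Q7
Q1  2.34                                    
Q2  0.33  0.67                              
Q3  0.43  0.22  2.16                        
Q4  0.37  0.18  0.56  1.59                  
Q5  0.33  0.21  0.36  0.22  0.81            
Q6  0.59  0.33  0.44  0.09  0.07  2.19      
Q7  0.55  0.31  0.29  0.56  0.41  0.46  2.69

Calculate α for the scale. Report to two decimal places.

sum of item variances = 2.34 + 0.67 + 2.16 + 1.59 + 0.81 + 2.19 + 2.69 = 12.45
Sum of off-diagonal covariances = 7.31
σ²_T = 12.45 + 2 × 7.31 = 27.07
α = (k/(k−1))·(1 − sum of item variances/σ²_T) = (7/6)·(1 − 12.45/27.07) = 0.63

α = 0.63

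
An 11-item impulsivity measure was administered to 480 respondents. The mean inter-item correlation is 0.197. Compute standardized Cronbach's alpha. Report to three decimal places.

standardized Cronbach's alpha = 0.730

Standardized α = k·r̄ / (1 + (k−1)·r̄) = 11 × 0.197 / (1 + 10 × 0.197)
  = 2.1670 / 2.9700 = 0.730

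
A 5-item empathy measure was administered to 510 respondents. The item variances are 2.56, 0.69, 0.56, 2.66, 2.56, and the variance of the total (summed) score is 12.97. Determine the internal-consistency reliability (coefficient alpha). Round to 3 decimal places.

Σσᵢ² = 2.56 + 0.69 + 0.56 + 2.66 + 2.56 = 9.03
α = (k/(k−1))·(1 − Σσᵢ²/σ²_T) = (5/4)·(1 − 9.03/12.97) = 0.380

coefficient alpha = 0.380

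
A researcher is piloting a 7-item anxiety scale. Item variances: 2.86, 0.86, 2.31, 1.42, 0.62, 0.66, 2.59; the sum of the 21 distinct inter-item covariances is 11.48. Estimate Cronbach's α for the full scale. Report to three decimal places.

Cronbach's α = 0.781

sum of item variances = 2.86 + 0.86 + 2.31 + 1.42 + 0.62 + 0.66 + 2.59 = 11.32
Sum of distinct covariances = 11.48
σ²_T = sum of item variances + 2·Σcov = 11.32 + 2 × 11.48 = 34.28
α = (7/6)·(1 − 11.32/34.28) = 0.781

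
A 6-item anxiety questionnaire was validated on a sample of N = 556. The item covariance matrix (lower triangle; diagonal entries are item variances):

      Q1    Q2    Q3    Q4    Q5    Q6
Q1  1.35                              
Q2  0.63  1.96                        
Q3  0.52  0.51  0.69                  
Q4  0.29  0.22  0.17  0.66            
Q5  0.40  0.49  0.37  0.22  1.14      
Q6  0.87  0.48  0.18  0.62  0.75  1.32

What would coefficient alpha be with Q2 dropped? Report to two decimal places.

α = 0.79

Remaining items: Q1, Q3, Q4, Q5, Q6 (k = 5).
Σσ²ᵢ = 1.35 + 0.69 + 0.66 + 1.14 + 1.32 = 5.16
total variance = 5.16 + 2 × 4.39 = 13.94
α (item deleted) = (5/4)·(1 − 5.16/13.94) = 0.79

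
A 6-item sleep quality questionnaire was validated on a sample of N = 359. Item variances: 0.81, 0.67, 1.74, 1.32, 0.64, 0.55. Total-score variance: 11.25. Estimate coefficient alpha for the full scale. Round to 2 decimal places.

α = 0.59

ΣVar(i) = 0.81 + 0.67 + 1.74 + 1.32 + 0.64 + 0.55 = 5.73
α = (k/(k−1))·(1 − ΣVar(i)/σ²_T) = (6/5)·(1 − 5.73/11.25) = 0.59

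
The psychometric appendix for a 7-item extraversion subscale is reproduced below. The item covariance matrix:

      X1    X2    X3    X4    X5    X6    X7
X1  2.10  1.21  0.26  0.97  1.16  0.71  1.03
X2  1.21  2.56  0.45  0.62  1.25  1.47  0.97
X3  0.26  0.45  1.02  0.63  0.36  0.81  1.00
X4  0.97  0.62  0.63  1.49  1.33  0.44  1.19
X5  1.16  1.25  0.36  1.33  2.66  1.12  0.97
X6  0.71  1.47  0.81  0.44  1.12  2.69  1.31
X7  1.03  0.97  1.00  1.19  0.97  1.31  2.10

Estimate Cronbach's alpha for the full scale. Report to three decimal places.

α = 0.846

ΣVar(i) = 2.10 + 2.56 + 1.02 + 1.49 + 2.66 + 2.69 + 2.10 = 14.62
Σ_{i<j} σ_ij = 19.26
Var(T) = 14.62 + 2 × 19.26 = 53.14
α = (k/(k−1))·(1 − ΣVar(i)/Var(T)) = (7/6)·(1 − 14.62/53.14) = 0.846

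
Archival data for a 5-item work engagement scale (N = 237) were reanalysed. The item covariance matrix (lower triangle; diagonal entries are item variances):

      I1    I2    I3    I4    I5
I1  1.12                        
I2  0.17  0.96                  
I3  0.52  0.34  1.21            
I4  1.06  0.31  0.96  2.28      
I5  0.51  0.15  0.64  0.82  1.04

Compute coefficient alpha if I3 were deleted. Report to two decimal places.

Remaining items: I1, I2, I4, I5 (k = 4).
ΣVar(i) = 1.12 + 0.96 + 2.28 + 1.04 = 5.40
σ²_T = 5.40 + 2 × 3.02 = 11.44
α (item deleted) = (4/3)·(1 − 5.40/11.44) = 0.70

coefficient alpha = 0.70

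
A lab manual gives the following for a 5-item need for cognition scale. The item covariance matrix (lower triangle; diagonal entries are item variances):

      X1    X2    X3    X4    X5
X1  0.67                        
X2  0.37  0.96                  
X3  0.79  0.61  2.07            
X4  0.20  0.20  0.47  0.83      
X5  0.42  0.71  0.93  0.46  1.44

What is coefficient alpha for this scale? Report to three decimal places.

ΣVar(i) = 0.67 + 0.96 + 2.07 + 0.83 + 1.44 = 5.97
Σ_{i<j} σ_ij = 5.16
total variance = 5.97 + 2 × 5.16 = 16.29
α = (k/(k−1))·(1 − ΣVar(i)/total variance) = (5/4)·(1 − 5.97/16.29) = 0.792

coefficient alpha = 0.792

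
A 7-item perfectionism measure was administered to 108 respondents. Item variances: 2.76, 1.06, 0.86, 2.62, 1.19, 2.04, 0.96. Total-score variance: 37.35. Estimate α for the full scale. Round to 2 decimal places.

α = 0.81

Σσ²ᵢ = 2.76 + 1.06 + 0.86 + 2.62 + 1.19 + 2.04 + 0.96 = 11.49
α = (k/(k−1))·(1 − Σσ²ᵢ/total variance) = (7/6)·(1 − 11.49/37.35) = 0.81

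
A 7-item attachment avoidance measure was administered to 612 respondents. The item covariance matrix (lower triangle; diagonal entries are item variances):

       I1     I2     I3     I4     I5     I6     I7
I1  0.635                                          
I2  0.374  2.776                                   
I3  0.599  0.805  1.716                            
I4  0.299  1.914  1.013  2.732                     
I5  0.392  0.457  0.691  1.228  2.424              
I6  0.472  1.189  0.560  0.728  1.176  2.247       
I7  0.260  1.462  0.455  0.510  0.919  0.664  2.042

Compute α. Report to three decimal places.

α = 0.804

Σσᵢ² = 0.635 + 2.776 + 1.716 + 2.732 + 2.424 + 2.247 + 2.042 = 14.572
Σ_{i<j} σ_ij = 16.167
σ²_T = 14.572 + 2 × 16.167 = 46.906
α = (k/(k−1))·(1 − Σσᵢ²/σ²_T) = (7/6)·(1 − 14.572/46.906) = 0.804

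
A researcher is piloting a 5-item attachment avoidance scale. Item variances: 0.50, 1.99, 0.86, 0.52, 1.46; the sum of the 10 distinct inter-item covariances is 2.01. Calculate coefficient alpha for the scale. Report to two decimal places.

coefficient alpha = 0.54

Σσ²ᵢ = 0.50 + 1.99 + 0.86 + 0.52 + 1.46 = 5.33
Sum of distinct covariances = 2.01
σ²_T = Σσ²ᵢ + 2·Σcov = 5.33 + 2 × 2.01 = 9.35
α = (5/4)·(1 − 5.33/9.35) = 0.54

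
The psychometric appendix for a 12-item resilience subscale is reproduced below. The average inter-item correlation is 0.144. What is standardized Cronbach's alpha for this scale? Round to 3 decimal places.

standardized Cronbach's alpha = 0.669

Standardized α = k·r̄ / (1 + (k−1)·r̄) = 12 × 0.144 / (1 + 11 × 0.144)
  = 1.7280 / 2.5840 = 0.669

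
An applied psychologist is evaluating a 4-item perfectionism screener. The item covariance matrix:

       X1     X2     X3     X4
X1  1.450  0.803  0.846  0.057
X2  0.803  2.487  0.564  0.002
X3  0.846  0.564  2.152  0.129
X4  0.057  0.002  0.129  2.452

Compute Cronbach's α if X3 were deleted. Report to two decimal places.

α = 0.32

Remaining items: X1, X2, X4 (k = 3).
ΣVar(i) = 1.450 + 2.487 + 2.452 = 6.389
σ²_T = 6.389 + 2 × 0.862 = 8.113
α (item deleted) = (3/2)·(1 − 6.389/8.113) = 0.32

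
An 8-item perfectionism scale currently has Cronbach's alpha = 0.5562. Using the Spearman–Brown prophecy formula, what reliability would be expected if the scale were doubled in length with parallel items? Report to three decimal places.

predicted reliability = 0.715

Length factor m = 2
α' = m·α / (1 + (m−1)·α)
   = 2 × 0.5562 / (1 + (2 − 1) × 0.5562)
   = 1.1124 / 1.5562 = 0.715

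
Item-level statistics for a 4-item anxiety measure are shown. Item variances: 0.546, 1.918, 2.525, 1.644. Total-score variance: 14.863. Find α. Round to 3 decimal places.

α = 0.738

Σσ²ᵢ = 0.546 + 1.918 + 2.525 + 1.644 = 6.633
α = (k/(k−1))·(1 − Σσ²ᵢ/σ²_total) = (4/3)·(1 − 6.633/14.863) = 0.738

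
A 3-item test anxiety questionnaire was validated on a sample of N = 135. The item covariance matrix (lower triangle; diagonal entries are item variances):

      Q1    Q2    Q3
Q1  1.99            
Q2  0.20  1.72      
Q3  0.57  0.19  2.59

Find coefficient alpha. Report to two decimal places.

α = 0.35

Σσ²ᵢ = 1.99 + 1.72 + 2.59 = 6.30
Σ_{i<j} σ_ij = 0.96
σ²_T = 6.30 + 2 × 0.96 = 8.22
α = (k/(k−1))·(1 − Σσ²ᵢ/σ²_T) = (3/2)·(1 − 6.30/8.22) = 0.35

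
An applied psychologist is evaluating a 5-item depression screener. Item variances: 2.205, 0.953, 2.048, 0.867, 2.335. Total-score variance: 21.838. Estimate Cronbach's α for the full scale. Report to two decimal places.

sum of item variances = 2.205 + 0.953 + 2.048 + 0.867 + 2.335 = 8.408
α = (k/(k−1))·(1 − sum of item variances/σ²_total) = (5/4)·(1 − 8.408/21.838) = 0.77

Cronbach's α = 0.77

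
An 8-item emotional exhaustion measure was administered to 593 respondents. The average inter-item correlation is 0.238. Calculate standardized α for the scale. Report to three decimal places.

Standardized α = k·r̄ / (1 + (k−1)·r̄) = 8 × 0.238 / (1 + 7 × 0.238)
  = 1.9040 / 2.6660 = 0.714

α = 0.714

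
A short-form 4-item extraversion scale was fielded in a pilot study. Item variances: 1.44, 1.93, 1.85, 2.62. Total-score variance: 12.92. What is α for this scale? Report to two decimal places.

sum of item variances = 1.44 + 1.93 + 1.85 + 2.62 = 7.84
α = (k/(k−1))·(1 − sum of item variances/σ²_T) = (4/3)·(1 − 7.84/12.92) = 0.52

α = 0.52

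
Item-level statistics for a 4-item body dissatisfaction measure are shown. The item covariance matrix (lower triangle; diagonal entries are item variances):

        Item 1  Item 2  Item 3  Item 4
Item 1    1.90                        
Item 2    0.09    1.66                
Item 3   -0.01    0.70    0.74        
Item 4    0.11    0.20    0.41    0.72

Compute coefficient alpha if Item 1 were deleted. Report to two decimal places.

α = 0.68

Remaining items: Item 2, Item 3, Item 4 (k = 3).
sum of item variances = 1.66 + 0.74 + 0.72 = 3.12
Var(T) = 3.12 + 2 × 1.31 = 5.74
α (item deleted) = (3/2)·(1 − 3.12/5.74) = 0.68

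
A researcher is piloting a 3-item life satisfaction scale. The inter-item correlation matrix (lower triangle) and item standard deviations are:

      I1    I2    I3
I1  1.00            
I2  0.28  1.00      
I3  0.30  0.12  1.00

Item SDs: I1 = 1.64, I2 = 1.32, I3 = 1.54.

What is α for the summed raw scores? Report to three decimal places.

α = 0.481

Σσ²ᵢ = 1.64² + 1.32² + 1.54² = 6.8036
Covariances σ_ij = r_ij · s_i · s_j:
  σ(I1,I2) = 0.28 × 1.64 × 1.32 = 0.6061
  σ(I1,I3) = 0.30 × 1.64 × 1.54 = 0.7577
  σ(I2,I3) = 0.12 × 1.32 × 1.54 = 0.2439
σ²_T = Σσ²ᵢ + 2·Σσ_ij = 6.8036 + 2 × 1.6077 = 10.0190
α = (3/2)·(1 − 6.8036/10.0190) = 0.481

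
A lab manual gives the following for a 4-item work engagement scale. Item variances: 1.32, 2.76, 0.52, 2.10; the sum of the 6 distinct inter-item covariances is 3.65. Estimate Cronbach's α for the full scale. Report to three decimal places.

sum of item variances = 1.32 + 2.76 + 0.52 + 2.10 = 6.70
Sum of distinct covariances = 3.65
total variance = sum of item variances + 2·Σcov = 6.70 + 2 × 3.65 = 14.00
α = (4/3)·(1 − 6.70/14.00) = 0.695

α = 0.695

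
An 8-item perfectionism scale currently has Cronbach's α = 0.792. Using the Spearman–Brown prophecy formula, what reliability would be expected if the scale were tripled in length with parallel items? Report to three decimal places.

Length factor m = 3
α' = m·α / (1 + (m−1)·α)
   = 3 × 0.792 / (1 + (3 − 1) × 0.792)
   = 2.3760 / 2.5840 = 0.920

predicted reliability = 0.920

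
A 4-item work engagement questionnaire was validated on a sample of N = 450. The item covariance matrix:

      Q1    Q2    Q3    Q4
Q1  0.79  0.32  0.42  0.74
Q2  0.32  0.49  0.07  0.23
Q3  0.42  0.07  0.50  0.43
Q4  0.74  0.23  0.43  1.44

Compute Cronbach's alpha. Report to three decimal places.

Cronbach's alpha = 0.771

Σσ²ᵢ = 0.79 + 0.49 + 0.50 + 1.44 = 3.22
Sum of the distinct covariances = 2.21
σ²_total = 3.22 + 2 × 2.21 = 7.64
α = (k/(k−1))·(1 − Σσ²ᵢ/σ²_total) = (4/3)·(1 − 3.22/7.64) = 0.771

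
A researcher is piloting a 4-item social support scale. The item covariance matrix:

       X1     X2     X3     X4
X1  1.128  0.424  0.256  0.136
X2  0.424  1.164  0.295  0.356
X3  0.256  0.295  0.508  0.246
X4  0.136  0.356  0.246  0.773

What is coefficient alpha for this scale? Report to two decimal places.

ΣVar(i) = 1.128 + 1.164 + 0.508 + 0.773 = 3.573
Σ_{i<j} σ_ij = 1.713
total variance = 3.573 + 2 × 1.713 = 6.999
α = (k/(k−1))·(1 − ΣVar(i)/total variance) = (4/3)·(1 − 3.573/6.999) = 0.65

α = 0.65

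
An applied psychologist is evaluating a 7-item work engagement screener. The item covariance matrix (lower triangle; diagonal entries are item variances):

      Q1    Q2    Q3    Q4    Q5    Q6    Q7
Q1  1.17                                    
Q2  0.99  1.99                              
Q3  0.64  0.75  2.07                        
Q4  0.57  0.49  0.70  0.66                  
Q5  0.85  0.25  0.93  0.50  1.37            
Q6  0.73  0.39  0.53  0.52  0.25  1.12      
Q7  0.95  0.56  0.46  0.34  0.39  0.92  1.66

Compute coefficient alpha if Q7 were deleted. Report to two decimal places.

α = 0.82

Remaining items: Q1, Q2, Q3, Q4, Q5, Q6 (k = 6).
Σσ²ᵢ = 1.17 + 1.99 + 2.07 + 0.66 + 1.37 + 1.12 = 8.38
total variance = 8.38 + 2 × 9.09 = 26.56
α (item deleted) = (6/5)·(1 − 8.38/26.56) = 0.82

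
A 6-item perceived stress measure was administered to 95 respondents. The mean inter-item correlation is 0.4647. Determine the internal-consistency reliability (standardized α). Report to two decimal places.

standardized α = 0.84

Standardized α = k·r̄ / (1 + (k−1)·r̄) = 6 × 0.4647 / (1 + 5 × 0.4647)
  = 2.7882 / 3.3235 = 0.84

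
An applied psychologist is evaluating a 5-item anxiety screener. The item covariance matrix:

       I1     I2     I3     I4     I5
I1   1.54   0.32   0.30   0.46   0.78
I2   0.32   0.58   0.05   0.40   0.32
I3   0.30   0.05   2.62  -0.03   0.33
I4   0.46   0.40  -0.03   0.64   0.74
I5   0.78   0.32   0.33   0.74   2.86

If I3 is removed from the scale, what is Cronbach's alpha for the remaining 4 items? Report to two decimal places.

Remaining items: I1, I2, I4, I5 (k = 4).
Σσ²ᵢ = 1.54 + 0.58 + 0.64 + 2.86 = 5.62
σ²_T = 5.62 + 2 × 3.02 = 11.66
α (item deleted) = (4/3)·(1 − 5.62/11.66) = 0.69

Cronbach's alpha = 0.69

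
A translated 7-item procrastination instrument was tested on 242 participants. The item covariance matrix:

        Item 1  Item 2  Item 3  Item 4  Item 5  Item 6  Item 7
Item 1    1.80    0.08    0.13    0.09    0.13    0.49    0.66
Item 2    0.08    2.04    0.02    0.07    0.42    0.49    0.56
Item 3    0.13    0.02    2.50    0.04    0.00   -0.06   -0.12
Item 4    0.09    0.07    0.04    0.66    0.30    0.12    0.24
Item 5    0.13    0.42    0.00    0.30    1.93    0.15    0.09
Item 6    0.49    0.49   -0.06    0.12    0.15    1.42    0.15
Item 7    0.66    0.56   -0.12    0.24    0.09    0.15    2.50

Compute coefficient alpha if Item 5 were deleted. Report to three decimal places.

Remaining items: Item 1, Item 2, Item 3, Item 4, Item 6, Item 7 (k = 6).
Σσ²ᵢ = 1.80 + 2.04 + 2.50 + 0.66 + 1.42 + 2.50 = 10.92
Var(T) = 10.92 + 2 × 2.96 = 16.84
α (item deleted) = (6/5)·(1 − 10.92/16.84) = 0.422

coefficient alpha = 0.422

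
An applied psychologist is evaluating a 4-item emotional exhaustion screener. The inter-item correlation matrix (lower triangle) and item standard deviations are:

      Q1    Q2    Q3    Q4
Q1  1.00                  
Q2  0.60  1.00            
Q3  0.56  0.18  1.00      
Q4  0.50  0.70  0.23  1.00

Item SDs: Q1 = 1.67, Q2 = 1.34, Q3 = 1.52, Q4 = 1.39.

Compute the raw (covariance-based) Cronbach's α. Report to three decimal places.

Σσ²ᵢ = 1.67² + 1.34² + 1.52² + 1.39² = 8.8270
Covariances σ_ij = r_ij · s_i · s_j:
  σ(Q1,Q2) = 0.60 × 1.67 × 1.34 = 1.3427
  σ(Q1,Q3) = 0.56 × 1.67 × 1.52 = 1.4215
  σ(Q1,Q4) = 0.50 × 1.67 × 1.39 = 1.1606
  σ(Q2,Q3) = 0.18 × 1.34 × 1.52 = 0.3666
  σ(Q2,Q4) = 0.70 × 1.34 × 1.39 = 1.3038
  σ(Q3,Q4) = 0.23 × 1.52 × 1.39 = 0.4859
σ²_T = Σσ²ᵢ + 2·Σσ_ij = 8.8270 + 2 × 6.0811 = 20.9892
α = (4/3)·(1 − 8.8270/20.9892) = 0.773

Cronbach's α = 0.773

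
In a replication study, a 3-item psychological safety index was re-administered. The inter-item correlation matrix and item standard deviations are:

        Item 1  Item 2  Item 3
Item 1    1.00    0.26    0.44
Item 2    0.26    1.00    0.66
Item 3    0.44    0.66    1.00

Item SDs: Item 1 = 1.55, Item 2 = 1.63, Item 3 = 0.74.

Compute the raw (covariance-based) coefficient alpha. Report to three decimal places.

α = 0.617

Σσ²ᵢ = 1.55² + 1.63² + 0.74² = 5.6070
Covariances σ_ij = r_ij · s_i · s_j:
  σ(Item 1,Item 2) = 0.26 × 1.55 × 1.63 = 0.6569
  σ(Item 1,Item 3) = 0.44 × 1.55 × 0.74 = 0.5047
  σ(Item 2,Item 3) = 0.66 × 1.63 × 0.74 = 0.7961
σ²_T = Σσ²ᵢ + 2·Σσ_ij = 5.6070 + 2 × 1.9577 = 9.5224
α = (3/2)·(1 − 5.6070/9.5224) = 0.617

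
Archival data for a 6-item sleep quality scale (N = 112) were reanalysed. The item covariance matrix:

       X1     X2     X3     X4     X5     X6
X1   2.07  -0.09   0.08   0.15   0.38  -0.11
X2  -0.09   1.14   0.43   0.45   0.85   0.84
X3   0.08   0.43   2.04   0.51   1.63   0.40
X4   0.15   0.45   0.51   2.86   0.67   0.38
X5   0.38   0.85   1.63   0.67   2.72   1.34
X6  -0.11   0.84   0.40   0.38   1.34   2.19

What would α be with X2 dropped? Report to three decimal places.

α = 0.597

Remaining items: X1, X3, X4, X5, X6 (k = 5).
Σσ²ᵢ = 2.07 + 2.04 + 2.86 + 2.72 + 2.19 = 11.88
Var(T) = 11.88 + 2 × 5.43 = 22.74
α (item deleted) = (5/4)·(1 − 11.88/22.74) = 0.597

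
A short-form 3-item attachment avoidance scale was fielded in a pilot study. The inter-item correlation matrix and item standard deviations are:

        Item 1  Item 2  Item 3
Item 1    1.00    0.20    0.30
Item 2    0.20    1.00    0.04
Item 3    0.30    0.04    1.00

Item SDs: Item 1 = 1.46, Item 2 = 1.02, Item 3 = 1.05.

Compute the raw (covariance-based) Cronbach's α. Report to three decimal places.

Σσ²ᵢ = 1.46² + 1.02² + 1.05² = 4.2745
Covariances σ_ij = r_ij · s_i · s_j:
  σ(Item 1,Item 2) = 0.20 × 1.46 × 1.02 = 0.2978
  σ(Item 1,Item 3) = 0.30 × 1.46 × 1.05 = 0.4599
  σ(Item 2,Item 3) = 0.04 × 1.02 × 1.05 = 0.0428
σ²_T = Σσ²ᵢ + 2·Σσ_ij = 4.2745 + 2 × 0.8005 = 5.8755
α = (3/2)·(1 − 4.2745/5.8755) = 0.409

Cronbach's α = 0.409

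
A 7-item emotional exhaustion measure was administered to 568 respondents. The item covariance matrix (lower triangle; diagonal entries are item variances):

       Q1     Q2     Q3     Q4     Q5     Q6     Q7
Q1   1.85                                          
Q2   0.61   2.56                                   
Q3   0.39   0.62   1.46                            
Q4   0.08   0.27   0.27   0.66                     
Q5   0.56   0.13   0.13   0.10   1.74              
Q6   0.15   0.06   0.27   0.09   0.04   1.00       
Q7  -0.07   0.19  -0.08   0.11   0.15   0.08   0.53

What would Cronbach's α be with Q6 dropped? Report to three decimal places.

Remaining items: Q1, Q2, Q3, Q4, Q5, Q7 (k = 6).
sum of item variances = 1.85 + 2.56 + 1.46 + 0.66 + 1.74 + 0.53 = 8.80
total variance = 8.80 + 2 × 3.46 = 15.72
α (item deleted) = (6/5)·(1 − 8.80/15.72) = 0.528

Cronbach's α = 0.528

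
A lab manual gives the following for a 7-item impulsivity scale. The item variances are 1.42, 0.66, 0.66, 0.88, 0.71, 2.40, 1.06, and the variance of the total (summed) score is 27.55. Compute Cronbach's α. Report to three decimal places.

α = 0.837

sum of item variances = 1.42 + 0.66 + 0.66 + 0.88 + 0.71 + 2.40 + 1.06 = 7.79
α = (k/(k−1))·(1 − sum of item variances/σ²_total) = (7/6)·(1 − 7.79/27.55) = 0.837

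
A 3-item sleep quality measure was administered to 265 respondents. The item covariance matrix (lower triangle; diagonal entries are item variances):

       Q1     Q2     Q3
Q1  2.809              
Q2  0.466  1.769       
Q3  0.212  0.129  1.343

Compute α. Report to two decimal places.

Σσ²ᵢ = 2.809 + 1.769 + 1.343 = 5.921
Sum of the distinct covariances = 0.807
total variance = 5.921 + 2 × 0.807 = 7.535
α = (k/(k−1))·(1 − Σσ²ᵢ/total variance) = (3/2)·(1 − 5.921/7.535) = 0.32

α = 0.32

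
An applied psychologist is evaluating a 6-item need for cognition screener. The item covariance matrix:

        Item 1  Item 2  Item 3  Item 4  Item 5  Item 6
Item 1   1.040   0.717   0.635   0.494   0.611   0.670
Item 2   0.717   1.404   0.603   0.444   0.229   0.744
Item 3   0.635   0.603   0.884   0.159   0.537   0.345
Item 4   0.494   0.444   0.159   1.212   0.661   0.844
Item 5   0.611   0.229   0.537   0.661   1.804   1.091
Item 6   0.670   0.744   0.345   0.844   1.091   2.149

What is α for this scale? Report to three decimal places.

Σσᵢ² = 1.040 + 1.404 + 0.884 + 1.212 + 1.804 + 2.149 = 8.493
Σ_{i<j} σ_ij = 8.784
total variance = 8.493 + 2 × 8.784 = 26.061
α = (k/(k−1))·(1 − Σσᵢ²/total variance) = (6/5)·(1 − 8.493/26.061) = 0.809

α = 0.809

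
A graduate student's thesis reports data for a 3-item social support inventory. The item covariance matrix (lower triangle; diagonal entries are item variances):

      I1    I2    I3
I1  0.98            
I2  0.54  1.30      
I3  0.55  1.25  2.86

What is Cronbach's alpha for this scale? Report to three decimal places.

Σσᵢ² = 0.98 + 1.30 + 2.86 = 5.14
Sum of off-diagonal covariances = 2.34
Var(T) = 5.14 + 2 × 2.34 = 9.82
α = (k/(k−1))·(1 − Σσᵢ²/Var(T)) = (3/2)·(1 − 5.14/9.82) = 0.715

Cronbach's alpha = 0.715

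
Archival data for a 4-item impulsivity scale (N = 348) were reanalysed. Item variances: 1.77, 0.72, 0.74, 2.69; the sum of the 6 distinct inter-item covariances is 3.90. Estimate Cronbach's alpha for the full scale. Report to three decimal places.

α = 0.758

Σσᵢ² = 1.77 + 0.72 + 0.74 + 2.69 = 5.92
Sum of distinct covariances = 3.90
σ²_total = Σσᵢ² + 2·Σcov = 5.92 + 2 × 3.90 = 13.72
α = (4/3)·(1 − 5.92/13.72) = 0.758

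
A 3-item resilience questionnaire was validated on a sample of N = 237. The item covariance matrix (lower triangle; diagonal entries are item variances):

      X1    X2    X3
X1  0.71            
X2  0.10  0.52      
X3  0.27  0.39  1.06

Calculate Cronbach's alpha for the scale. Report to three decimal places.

α = 0.598

Σσᵢ² = 0.71 + 0.52 + 1.06 = 2.29
Sum of off-diagonal covariances = 0.76
Var(T) = 2.29 + 2 × 0.76 = 3.81
α = (k/(k−1))·(1 − Σσᵢ²/Var(T)) = (3/2)·(1 − 2.29/3.81) = 0.598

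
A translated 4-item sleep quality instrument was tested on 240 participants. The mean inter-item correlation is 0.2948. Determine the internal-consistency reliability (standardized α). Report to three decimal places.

α = 0.626

Standardized α = k·r̄ / (1 + (k−1)·r̄) = 4 × 0.2948 / (1 + 3 × 0.2948)
  = 1.1792 / 1.8844 = 0.626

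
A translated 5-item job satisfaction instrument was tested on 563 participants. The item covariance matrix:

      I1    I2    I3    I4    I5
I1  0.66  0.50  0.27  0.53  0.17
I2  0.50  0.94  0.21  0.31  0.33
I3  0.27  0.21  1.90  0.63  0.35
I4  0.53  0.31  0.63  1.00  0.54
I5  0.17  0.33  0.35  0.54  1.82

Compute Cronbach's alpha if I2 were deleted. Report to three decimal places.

α = 0.641

Remaining items: I1, I3, I4, I5 (k = 4).
ΣVar(i) = 0.66 + 1.90 + 1.00 + 1.82 = 5.38
Var(T) = 5.38 + 2 × 2.49 = 10.36
α (item deleted) = (4/3)·(1 − 5.38/10.36) = 0.641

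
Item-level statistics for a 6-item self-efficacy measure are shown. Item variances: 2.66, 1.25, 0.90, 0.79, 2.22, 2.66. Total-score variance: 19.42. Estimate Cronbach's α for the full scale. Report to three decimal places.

ΣVar(i) = 2.66 + 1.25 + 0.90 + 0.79 + 2.22 + 2.66 = 10.48
α = (k/(k−1))·(1 − ΣVar(i)/Var(T)) = (6/5)·(1 − 10.48/19.42) = 0.552

α = 0.552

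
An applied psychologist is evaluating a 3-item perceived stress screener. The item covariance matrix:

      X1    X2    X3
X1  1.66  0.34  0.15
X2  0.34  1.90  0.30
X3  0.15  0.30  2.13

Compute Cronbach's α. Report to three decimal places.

Σσ²ᵢ = 1.66 + 1.90 + 2.13 = 5.69
Σ_{i<j} σ_ij = 0.79
σ²_total = 5.69 + 2 × 0.79 = 7.27
α = (k/(k−1))·(1 − Σσ²ᵢ/σ²_total) = (3/2)·(1 − 5.69/7.27) = 0.326

α = 0.326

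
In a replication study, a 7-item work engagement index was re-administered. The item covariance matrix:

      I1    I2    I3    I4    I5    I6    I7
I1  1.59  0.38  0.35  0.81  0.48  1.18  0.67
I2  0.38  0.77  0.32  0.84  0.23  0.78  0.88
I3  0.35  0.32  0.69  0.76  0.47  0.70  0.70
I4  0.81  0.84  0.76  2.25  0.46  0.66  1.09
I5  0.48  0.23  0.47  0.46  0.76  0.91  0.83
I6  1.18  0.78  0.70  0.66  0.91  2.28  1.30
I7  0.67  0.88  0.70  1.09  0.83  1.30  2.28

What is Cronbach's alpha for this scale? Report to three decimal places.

Cronbach's alpha = 0.859

sum of item variances = 1.59 + 0.77 + 0.69 + 2.25 + 0.76 + 2.28 + 2.28 = 10.62
Sum of off-diagonal covariances = 14.80
σ²_total = 10.62 + 2 × 14.80 = 40.22
α = (k/(k−1))·(1 − sum of item variances/σ²_total) = (7/6)·(1 − 10.62/40.22) = 0.859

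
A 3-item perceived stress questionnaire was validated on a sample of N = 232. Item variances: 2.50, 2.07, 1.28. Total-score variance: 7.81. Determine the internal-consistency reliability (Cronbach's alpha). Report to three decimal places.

Cronbach's alpha = 0.376

ΣVar(i) = 2.50 + 2.07 + 1.28 = 5.85
α = (k/(k−1))·(1 − ΣVar(i)/Var(T)) = (3/2)·(1 − 5.85/7.81) = 0.376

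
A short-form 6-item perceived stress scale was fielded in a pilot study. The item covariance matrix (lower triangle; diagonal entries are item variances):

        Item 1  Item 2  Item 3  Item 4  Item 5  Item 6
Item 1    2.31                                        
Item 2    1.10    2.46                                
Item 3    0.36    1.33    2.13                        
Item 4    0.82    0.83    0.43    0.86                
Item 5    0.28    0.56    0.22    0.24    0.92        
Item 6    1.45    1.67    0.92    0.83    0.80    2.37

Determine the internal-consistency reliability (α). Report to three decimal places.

α = 0.818

Σσᵢ² = 2.31 + 2.46 + 2.13 + 0.86 + 0.92 + 2.37 = 11.05
Sum of the distinct covariances = 11.84
σ²_T = 11.05 + 2 × 11.84 = 34.73
α = (k/(k−1))·(1 − Σσᵢ²/σ²_T) = (6/5)·(1 − 11.05/34.73) = 0.818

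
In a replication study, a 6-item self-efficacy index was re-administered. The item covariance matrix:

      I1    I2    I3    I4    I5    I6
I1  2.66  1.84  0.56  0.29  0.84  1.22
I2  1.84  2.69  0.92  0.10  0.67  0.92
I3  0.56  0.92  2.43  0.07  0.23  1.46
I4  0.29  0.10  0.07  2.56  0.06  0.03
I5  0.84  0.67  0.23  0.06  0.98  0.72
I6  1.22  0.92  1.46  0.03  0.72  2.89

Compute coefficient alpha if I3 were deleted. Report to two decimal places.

α = 0.66

Remaining items: I1, I2, I4, I5, I6 (k = 5).
Σσᵢ² = 2.66 + 2.69 + 2.56 + 0.98 + 2.89 = 11.78
Var(T) = 11.78 + 2 × 6.69 = 25.16
α (item deleted) = (5/4)·(1 − 11.78/25.16) = 0.66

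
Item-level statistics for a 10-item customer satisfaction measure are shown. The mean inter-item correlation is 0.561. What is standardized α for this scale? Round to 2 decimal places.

standardized α = 0.93

Standardized α = k·r̄ / (1 + (k−1)·r̄) = 10 × 0.561 / (1 + 9 × 0.561)
  = 5.6100 / 6.0490 = 0.93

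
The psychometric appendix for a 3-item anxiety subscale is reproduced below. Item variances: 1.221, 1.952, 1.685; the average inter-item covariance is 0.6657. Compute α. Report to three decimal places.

sum of item variances = 1.221 + 1.952 + 1.685 = 4.858
Sum of the 3 distinct covariances = 3 × 0.6657 = 1.9971
total variance = sum of item variances + 2·Σcov = 4.858 + 2 × 1.9971 = 8.8522
α = (3/2)·(1 − 4.858/8.8522) = 0.677

α = 0.677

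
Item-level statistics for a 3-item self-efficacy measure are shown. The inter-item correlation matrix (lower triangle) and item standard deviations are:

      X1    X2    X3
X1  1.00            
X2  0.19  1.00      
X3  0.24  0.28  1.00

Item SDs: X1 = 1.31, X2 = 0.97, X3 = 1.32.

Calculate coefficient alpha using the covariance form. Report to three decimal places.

Σσ²ᵢ = 1.31² + 0.97² + 1.32² = 4.3994
Covariances σ_ij = r_ij · s_i · s_j:
  σ(X1,X2) = 0.19 × 1.31 × 0.97 = 0.2414
  σ(X1,X3) = 0.24 × 1.31 × 1.32 = 0.4150
  σ(X2,X3) = 0.28 × 0.97 × 1.32 = 0.3585
σ²_T = Σσ²ᵢ + 2·Σσ_ij = 4.3994 + 2 × 1.0149 = 6.4292
α = (3/2)·(1 − 4.3994/6.4292) = 0.474

coefficient alpha = 0.474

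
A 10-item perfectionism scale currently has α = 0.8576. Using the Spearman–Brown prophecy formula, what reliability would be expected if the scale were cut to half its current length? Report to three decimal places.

Length factor m = 1/2
α' = m·α / (1 − (1−m)·α)
   = 1/2 × 0.8576 / (1 − (1 − 1/2) × 0.8576)
   = 0.4288 / 0.5712 = 0.751

predicted reliability = 0.751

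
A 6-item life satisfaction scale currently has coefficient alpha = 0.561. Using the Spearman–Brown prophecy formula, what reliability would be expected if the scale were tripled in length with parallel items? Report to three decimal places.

predicted reliability = 0.793

Length factor m = 3
α' = m·α / (1 + (m−1)·α)
   = 3 × 0.561 / (1 + (3 − 1) × 0.561)
   = 1.6830 / 2.1220 = 0.793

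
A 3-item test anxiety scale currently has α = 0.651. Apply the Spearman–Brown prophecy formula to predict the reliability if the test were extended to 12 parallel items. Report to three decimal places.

predicted reliability = 0.882

Length factor m = 12/3 = 4.0000
α' = m·α / (1 + (m−1)·α)
   = 12/3 × 0.651 / (1 + (12/3 − 1) × 0.651)
   = 2.6040 / 2.9530 = 0.882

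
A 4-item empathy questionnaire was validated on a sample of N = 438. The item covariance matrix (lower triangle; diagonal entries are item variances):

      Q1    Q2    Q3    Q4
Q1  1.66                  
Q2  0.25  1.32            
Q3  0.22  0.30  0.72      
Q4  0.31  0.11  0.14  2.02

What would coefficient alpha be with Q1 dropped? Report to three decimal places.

Remaining items: Q2, Q3, Q4 (k = 3).
Σσ²ᵢ = 1.32 + 0.72 + 2.02 = 4.06
σ²_T = 4.06 + 2 × 0.55 = 5.16
α (item deleted) = (3/2)·(1 − 4.06/5.16) = 0.320

α = 0.320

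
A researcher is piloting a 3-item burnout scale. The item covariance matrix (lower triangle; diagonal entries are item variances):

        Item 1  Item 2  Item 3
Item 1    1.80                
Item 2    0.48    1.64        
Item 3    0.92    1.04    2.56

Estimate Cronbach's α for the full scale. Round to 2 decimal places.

α = 0.67

sum of item variances = 1.80 + 1.64 + 2.56 = 6.00
Sum of off-diagonal covariances = 2.44
σ²_total = 6.00 + 2 × 2.44 = 10.88
α = (k/(k−1))·(1 − sum of item variances/σ²_total) = (3/2)·(1 − 6.00/10.88) = 0.67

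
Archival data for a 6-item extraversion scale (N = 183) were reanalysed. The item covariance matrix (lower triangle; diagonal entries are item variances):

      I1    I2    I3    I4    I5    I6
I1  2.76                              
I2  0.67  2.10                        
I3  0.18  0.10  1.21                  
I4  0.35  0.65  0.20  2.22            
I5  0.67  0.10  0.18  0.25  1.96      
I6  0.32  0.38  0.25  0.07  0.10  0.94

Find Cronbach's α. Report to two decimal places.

Cronbach's α = 0.53

ΣVar(i) = 2.76 + 2.10 + 1.21 + 2.22 + 1.96 + 0.94 = 11.19
Sum of off-diagonal covariances = 4.47
Var(T) = 11.19 + 2 × 4.47 = 20.13
α = (k/(k−1))·(1 − ΣVar(i)/Var(T)) = (6/5)·(1 − 11.19/20.13) = 0.53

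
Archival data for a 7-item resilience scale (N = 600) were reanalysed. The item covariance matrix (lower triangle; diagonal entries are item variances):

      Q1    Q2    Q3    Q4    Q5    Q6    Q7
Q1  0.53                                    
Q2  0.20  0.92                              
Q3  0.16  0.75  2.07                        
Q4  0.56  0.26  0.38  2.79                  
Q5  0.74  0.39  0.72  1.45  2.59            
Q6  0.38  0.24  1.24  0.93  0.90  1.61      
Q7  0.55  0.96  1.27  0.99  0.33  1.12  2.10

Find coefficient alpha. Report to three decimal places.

sum of item variances = 0.53 + 0.92 + 2.07 + 2.79 + 2.59 + 1.61 + 2.10 = 12.61
Sum of off-diagonal covariances = 14.52
σ²_total = 12.61 + 2 × 14.52 = 41.65
α = (k/(k−1))·(1 − sum of item variances/σ²_total) = (7/6)·(1 − 12.61/41.65) = 0.813

coefficient alpha = 0.813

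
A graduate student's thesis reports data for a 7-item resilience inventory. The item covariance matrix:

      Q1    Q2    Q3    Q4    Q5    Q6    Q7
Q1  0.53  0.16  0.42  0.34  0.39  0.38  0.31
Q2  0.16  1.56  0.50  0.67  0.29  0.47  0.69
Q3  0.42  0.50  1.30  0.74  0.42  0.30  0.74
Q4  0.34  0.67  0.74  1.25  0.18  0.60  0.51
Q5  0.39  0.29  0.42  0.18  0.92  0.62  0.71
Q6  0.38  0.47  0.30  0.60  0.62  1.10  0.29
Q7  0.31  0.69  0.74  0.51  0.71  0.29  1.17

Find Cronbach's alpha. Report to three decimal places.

Σσᵢ² = 0.53 + 1.56 + 1.30 + 1.25 + 0.92 + 1.10 + 1.17 = 7.83
Sum of the distinct covariances = 9.73
σ²_T = 7.83 + 2 × 9.73 = 27.29
α = (k/(k−1))·(1 − Σσᵢ²/σ²_T) = (7/6)·(1 − 7.83/27.29) = 0.832

α = 0.832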